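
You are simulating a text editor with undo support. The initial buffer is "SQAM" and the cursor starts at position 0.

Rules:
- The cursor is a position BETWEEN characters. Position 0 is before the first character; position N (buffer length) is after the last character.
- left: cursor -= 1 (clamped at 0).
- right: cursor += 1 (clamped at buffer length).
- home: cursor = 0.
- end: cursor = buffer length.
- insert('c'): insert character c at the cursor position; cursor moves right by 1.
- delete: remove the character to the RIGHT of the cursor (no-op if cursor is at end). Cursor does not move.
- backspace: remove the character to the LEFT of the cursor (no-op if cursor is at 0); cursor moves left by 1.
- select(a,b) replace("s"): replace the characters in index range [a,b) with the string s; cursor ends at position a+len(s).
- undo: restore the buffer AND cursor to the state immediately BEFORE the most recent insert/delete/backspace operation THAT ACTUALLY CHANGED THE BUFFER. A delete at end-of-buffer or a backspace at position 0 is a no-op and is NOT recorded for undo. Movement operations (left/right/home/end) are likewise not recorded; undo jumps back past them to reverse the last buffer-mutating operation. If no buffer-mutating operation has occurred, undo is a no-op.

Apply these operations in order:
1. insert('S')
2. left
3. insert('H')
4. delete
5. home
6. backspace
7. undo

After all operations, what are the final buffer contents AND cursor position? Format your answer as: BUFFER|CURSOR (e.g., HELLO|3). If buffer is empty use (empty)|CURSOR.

After op 1 (insert('S')): buf='SSQAM' cursor=1
After op 2 (left): buf='SSQAM' cursor=0
After op 3 (insert('H')): buf='HSSQAM' cursor=1
After op 4 (delete): buf='HSQAM' cursor=1
After op 5 (home): buf='HSQAM' cursor=0
After op 6 (backspace): buf='HSQAM' cursor=0
After op 7 (undo): buf='HSSQAM' cursor=1

Answer: HSSQAM|1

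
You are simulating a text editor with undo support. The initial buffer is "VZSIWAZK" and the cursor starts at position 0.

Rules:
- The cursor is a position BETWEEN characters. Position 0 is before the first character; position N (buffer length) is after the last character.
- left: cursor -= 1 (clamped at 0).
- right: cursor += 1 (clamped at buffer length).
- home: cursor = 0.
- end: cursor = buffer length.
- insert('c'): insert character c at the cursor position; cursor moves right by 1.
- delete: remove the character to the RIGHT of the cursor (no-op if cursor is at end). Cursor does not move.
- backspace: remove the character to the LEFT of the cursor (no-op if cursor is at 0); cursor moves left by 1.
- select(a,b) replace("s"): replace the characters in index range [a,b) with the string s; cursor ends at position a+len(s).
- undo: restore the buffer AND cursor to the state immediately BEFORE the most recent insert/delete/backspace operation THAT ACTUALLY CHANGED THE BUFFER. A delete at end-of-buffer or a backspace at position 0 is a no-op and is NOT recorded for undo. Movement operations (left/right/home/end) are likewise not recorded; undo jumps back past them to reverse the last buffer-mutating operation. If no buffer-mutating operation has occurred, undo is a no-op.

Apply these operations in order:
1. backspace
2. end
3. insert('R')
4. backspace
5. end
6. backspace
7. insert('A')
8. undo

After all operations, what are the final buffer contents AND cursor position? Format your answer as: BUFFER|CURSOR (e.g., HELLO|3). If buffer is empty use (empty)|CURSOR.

After op 1 (backspace): buf='VZSIWAZK' cursor=0
After op 2 (end): buf='VZSIWAZK' cursor=8
After op 3 (insert('R')): buf='VZSIWAZKR' cursor=9
After op 4 (backspace): buf='VZSIWAZK' cursor=8
After op 5 (end): buf='VZSIWAZK' cursor=8
After op 6 (backspace): buf='VZSIWAZ' cursor=7
After op 7 (insert('A')): buf='VZSIWAZA' cursor=8
After op 8 (undo): buf='VZSIWAZ' cursor=7

Answer: VZSIWAZ|7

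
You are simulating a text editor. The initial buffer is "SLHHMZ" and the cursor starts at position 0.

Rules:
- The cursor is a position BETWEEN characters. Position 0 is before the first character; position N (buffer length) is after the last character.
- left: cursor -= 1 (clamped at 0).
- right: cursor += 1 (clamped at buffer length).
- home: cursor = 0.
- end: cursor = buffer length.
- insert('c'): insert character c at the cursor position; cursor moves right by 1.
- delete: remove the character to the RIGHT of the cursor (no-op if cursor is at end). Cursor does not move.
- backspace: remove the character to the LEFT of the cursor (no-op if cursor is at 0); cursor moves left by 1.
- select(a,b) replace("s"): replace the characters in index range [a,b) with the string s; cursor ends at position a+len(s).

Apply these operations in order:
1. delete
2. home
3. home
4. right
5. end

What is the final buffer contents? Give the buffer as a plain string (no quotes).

After op 1 (delete): buf='LHHMZ' cursor=0
After op 2 (home): buf='LHHMZ' cursor=0
After op 3 (home): buf='LHHMZ' cursor=0
After op 4 (right): buf='LHHMZ' cursor=1
After op 5 (end): buf='LHHMZ' cursor=5

Answer: LHHMZ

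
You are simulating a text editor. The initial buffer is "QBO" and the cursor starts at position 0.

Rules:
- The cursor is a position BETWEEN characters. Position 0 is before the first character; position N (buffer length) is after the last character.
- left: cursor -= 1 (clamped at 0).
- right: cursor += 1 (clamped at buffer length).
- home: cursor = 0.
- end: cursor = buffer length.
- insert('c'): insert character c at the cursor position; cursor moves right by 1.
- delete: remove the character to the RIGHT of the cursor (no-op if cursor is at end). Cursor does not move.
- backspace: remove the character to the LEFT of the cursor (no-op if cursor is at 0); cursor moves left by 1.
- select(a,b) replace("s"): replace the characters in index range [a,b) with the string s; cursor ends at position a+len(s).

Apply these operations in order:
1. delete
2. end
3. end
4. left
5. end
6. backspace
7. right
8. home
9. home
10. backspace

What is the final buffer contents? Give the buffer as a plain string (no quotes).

After op 1 (delete): buf='BO' cursor=0
After op 2 (end): buf='BO' cursor=2
After op 3 (end): buf='BO' cursor=2
After op 4 (left): buf='BO' cursor=1
After op 5 (end): buf='BO' cursor=2
After op 6 (backspace): buf='B' cursor=1
After op 7 (right): buf='B' cursor=1
After op 8 (home): buf='B' cursor=0
After op 9 (home): buf='B' cursor=0
After op 10 (backspace): buf='B' cursor=0

Answer: B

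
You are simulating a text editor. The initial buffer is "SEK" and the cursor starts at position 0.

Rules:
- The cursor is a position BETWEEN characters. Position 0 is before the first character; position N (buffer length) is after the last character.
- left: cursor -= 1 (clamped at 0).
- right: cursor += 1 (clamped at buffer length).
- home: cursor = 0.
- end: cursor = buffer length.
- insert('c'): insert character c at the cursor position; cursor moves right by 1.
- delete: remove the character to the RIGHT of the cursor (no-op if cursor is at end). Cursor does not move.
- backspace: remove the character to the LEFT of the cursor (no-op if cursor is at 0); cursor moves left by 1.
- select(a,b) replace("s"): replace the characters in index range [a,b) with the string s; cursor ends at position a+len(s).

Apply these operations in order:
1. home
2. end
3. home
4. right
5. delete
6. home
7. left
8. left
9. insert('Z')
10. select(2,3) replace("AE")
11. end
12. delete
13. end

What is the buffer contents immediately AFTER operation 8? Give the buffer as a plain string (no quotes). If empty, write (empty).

After op 1 (home): buf='SEK' cursor=0
After op 2 (end): buf='SEK' cursor=3
After op 3 (home): buf='SEK' cursor=0
After op 4 (right): buf='SEK' cursor=1
After op 5 (delete): buf='SK' cursor=1
After op 6 (home): buf='SK' cursor=0
After op 7 (left): buf='SK' cursor=0
After op 8 (left): buf='SK' cursor=0

Answer: SK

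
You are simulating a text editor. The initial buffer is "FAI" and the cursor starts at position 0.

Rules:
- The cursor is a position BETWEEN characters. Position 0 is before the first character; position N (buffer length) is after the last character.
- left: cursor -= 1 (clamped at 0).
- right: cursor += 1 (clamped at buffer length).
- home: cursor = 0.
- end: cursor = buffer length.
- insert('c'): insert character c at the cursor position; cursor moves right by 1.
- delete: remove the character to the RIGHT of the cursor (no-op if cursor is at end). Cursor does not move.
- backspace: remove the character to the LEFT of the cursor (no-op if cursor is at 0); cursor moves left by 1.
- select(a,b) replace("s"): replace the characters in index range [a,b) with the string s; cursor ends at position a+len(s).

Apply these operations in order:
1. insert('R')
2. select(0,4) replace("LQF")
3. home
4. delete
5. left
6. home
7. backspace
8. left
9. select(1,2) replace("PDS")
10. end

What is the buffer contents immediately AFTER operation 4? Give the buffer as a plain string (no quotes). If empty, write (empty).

After op 1 (insert('R')): buf='RFAI' cursor=1
After op 2 (select(0,4) replace("LQF")): buf='LQF' cursor=3
After op 3 (home): buf='LQF' cursor=0
After op 4 (delete): buf='QF' cursor=0

Answer: QF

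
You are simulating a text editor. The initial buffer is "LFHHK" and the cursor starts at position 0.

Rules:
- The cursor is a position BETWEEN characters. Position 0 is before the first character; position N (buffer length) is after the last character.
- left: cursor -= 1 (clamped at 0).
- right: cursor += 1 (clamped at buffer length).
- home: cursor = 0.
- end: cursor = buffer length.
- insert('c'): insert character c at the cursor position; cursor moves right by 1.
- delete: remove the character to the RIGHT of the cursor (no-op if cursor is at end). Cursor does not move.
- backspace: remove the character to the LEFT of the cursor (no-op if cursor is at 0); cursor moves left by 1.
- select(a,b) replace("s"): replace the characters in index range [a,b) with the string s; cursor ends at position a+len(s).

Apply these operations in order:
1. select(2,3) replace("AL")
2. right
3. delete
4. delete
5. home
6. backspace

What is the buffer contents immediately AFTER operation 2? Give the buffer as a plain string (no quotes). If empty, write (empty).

After op 1 (select(2,3) replace("AL")): buf='LFALHK' cursor=4
After op 2 (right): buf='LFALHK' cursor=5

Answer: LFALHK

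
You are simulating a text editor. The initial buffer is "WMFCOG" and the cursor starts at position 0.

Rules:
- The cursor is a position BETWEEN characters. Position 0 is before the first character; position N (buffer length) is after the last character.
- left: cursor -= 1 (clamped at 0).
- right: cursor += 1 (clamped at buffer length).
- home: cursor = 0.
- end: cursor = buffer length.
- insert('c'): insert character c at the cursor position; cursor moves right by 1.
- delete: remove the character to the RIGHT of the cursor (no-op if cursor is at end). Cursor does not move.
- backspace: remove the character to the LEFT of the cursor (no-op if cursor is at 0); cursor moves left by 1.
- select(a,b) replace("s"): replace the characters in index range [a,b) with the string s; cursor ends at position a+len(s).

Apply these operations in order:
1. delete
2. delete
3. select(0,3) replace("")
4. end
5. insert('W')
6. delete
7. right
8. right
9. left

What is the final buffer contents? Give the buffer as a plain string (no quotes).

Answer: GW

Derivation:
After op 1 (delete): buf='MFCOG' cursor=0
After op 2 (delete): buf='FCOG' cursor=0
After op 3 (select(0,3) replace("")): buf='G' cursor=0
After op 4 (end): buf='G' cursor=1
After op 5 (insert('W')): buf='GW' cursor=2
After op 6 (delete): buf='GW' cursor=2
After op 7 (right): buf='GW' cursor=2
After op 8 (right): buf='GW' cursor=2
After op 9 (left): buf='GW' cursor=1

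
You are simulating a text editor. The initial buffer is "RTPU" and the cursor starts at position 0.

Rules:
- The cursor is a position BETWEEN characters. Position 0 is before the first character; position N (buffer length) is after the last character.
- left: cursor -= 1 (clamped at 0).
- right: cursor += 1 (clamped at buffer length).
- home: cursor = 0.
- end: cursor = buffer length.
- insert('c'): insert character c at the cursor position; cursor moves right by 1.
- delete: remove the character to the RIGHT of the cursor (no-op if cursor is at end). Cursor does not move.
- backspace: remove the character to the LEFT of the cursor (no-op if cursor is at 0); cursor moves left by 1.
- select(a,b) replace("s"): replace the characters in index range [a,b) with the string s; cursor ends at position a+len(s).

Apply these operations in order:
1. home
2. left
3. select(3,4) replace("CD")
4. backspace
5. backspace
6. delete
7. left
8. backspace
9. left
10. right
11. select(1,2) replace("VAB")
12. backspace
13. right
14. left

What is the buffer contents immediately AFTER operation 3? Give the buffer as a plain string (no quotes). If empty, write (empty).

After op 1 (home): buf='RTPU' cursor=0
After op 2 (left): buf='RTPU' cursor=0
After op 3 (select(3,4) replace("CD")): buf='RTPCD' cursor=5

Answer: RTPCD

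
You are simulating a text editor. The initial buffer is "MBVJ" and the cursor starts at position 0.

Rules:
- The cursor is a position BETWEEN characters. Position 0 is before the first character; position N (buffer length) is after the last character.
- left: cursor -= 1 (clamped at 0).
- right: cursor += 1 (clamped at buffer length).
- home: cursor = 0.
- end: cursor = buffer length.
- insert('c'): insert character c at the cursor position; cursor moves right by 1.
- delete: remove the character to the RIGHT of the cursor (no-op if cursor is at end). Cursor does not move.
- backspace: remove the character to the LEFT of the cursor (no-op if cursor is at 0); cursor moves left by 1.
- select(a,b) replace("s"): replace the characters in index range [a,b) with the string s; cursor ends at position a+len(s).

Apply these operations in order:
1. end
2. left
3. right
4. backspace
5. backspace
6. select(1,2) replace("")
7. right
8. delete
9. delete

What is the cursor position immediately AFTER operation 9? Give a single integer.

Answer: 1

Derivation:
After op 1 (end): buf='MBVJ' cursor=4
After op 2 (left): buf='MBVJ' cursor=3
After op 3 (right): buf='MBVJ' cursor=4
After op 4 (backspace): buf='MBV' cursor=3
After op 5 (backspace): buf='MB' cursor=2
After op 6 (select(1,2) replace("")): buf='M' cursor=1
After op 7 (right): buf='M' cursor=1
After op 8 (delete): buf='M' cursor=1
After op 9 (delete): buf='M' cursor=1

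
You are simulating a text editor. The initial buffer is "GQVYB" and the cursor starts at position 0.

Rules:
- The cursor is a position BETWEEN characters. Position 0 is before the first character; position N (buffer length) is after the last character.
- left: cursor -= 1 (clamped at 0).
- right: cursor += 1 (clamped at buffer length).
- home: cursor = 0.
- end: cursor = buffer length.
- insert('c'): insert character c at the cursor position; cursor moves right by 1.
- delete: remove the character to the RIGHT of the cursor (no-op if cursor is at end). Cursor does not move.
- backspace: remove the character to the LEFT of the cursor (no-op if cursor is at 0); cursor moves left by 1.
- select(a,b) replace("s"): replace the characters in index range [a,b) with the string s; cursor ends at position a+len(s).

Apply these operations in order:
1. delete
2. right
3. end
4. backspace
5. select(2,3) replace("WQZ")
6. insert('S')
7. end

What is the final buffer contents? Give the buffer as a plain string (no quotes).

Answer: QVWQZS

Derivation:
After op 1 (delete): buf='QVYB' cursor=0
After op 2 (right): buf='QVYB' cursor=1
After op 3 (end): buf='QVYB' cursor=4
After op 4 (backspace): buf='QVY' cursor=3
After op 5 (select(2,3) replace("WQZ")): buf='QVWQZ' cursor=5
After op 6 (insert('S')): buf='QVWQZS' cursor=6
After op 7 (end): buf='QVWQZS' cursor=6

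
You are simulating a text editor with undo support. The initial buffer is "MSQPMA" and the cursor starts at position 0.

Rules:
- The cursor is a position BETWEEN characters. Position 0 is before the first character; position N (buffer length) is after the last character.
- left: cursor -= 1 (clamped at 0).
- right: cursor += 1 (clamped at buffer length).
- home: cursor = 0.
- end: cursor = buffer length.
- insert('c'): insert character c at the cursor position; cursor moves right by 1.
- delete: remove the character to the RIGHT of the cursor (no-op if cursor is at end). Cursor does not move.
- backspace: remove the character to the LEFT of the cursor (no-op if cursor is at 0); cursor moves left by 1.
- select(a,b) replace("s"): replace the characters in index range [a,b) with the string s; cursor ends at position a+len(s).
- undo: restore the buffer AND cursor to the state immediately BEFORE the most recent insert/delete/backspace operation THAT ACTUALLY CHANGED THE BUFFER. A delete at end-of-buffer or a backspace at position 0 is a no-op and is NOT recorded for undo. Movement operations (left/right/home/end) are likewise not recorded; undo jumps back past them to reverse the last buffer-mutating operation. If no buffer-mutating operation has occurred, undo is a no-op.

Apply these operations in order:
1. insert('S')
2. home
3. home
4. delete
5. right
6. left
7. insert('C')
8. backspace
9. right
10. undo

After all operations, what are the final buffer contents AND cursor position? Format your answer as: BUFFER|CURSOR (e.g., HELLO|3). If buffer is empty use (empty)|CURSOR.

Answer: CMSQPMA|1

Derivation:
After op 1 (insert('S')): buf='SMSQPMA' cursor=1
After op 2 (home): buf='SMSQPMA' cursor=0
After op 3 (home): buf='SMSQPMA' cursor=0
After op 4 (delete): buf='MSQPMA' cursor=0
After op 5 (right): buf='MSQPMA' cursor=1
After op 6 (left): buf='MSQPMA' cursor=0
After op 7 (insert('C')): buf='CMSQPMA' cursor=1
After op 8 (backspace): buf='MSQPMA' cursor=0
After op 9 (right): buf='MSQPMA' cursor=1
After op 10 (undo): buf='CMSQPMA' cursor=1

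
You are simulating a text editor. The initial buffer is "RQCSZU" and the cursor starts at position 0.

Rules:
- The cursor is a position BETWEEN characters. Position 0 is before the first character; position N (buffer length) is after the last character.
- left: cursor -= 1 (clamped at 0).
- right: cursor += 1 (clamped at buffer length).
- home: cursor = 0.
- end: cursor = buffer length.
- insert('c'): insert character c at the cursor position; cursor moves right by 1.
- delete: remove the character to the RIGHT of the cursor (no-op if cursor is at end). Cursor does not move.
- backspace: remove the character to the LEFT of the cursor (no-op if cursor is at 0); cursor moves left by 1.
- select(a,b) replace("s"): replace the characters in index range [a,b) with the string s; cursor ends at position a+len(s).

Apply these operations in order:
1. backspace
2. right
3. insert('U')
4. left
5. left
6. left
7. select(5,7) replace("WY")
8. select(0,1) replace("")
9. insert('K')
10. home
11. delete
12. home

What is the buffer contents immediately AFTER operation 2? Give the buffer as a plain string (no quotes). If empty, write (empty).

After op 1 (backspace): buf='RQCSZU' cursor=0
After op 2 (right): buf='RQCSZU' cursor=1

Answer: RQCSZU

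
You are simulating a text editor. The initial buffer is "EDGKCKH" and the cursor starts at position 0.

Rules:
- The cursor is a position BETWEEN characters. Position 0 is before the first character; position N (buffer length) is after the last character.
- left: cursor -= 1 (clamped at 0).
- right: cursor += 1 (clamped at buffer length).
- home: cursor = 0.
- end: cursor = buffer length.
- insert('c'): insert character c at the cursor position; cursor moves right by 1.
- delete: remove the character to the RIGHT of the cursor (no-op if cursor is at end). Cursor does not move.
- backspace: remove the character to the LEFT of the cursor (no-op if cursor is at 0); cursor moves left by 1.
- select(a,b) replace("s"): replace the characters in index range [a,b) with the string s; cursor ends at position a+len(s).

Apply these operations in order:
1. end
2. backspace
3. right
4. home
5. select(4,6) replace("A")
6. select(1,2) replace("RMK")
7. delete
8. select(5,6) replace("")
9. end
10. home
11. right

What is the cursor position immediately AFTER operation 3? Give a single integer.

After op 1 (end): buf='EDGKCKH' cursor=7
After op 2 (backspace): buf='EDGKCK' cursor=6
After op 3 (right): buf='EDGKCK' cursor=6

Answer: 6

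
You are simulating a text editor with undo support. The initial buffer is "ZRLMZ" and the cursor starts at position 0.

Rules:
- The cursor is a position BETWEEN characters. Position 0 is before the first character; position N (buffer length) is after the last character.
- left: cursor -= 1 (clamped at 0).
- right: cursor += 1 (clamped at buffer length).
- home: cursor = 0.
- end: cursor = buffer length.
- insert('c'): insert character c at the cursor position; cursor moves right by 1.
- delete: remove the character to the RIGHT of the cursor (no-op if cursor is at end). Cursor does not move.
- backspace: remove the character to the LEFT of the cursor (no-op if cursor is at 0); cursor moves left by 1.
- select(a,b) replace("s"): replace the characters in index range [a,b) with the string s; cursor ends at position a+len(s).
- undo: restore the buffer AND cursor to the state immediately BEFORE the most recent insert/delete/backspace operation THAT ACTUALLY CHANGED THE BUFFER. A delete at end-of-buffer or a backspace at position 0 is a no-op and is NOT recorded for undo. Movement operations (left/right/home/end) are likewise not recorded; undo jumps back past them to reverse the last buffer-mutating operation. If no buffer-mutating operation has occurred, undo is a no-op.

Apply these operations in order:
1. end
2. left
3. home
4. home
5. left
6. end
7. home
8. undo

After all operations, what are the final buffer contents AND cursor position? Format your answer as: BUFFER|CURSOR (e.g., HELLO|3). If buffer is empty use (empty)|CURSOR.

Answer: ZRLMZ|0

Derivation:
After op 1 (end): buf='ZRLMZ' cursor=5
After op 2 (left): buf='ZRLMZ' cursor=4
After op 3 (home): buf='ZRLMZ' cursor=0
After op 4 (home): buf='ZRLMZ' cursor=0
After op 5 (left): buf='ZRLMZ' cursor=0
After op 6 (end): buf='ZRLMZ' cursor=5
After op 7 (home): buf='ZRLMZ' cursor=0
After op 8 (undo): buf='ZRLMZ' cursor=0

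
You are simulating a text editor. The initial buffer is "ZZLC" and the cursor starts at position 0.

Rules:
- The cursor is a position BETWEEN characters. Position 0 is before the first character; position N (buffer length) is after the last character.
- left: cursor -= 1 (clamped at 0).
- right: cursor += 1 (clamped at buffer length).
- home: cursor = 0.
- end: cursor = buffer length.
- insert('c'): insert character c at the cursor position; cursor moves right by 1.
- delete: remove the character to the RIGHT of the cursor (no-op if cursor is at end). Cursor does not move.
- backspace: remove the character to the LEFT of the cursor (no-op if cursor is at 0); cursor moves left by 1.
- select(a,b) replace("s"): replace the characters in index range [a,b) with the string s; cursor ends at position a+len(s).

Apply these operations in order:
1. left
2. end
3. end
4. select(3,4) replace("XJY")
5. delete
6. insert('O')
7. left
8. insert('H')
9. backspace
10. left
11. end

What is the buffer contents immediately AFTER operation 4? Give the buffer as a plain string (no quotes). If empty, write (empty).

Answer: ZZLXJY

Derivation:
After op 1 (left): buf='ZZLC' cursor=0
After op 2 (end): buf='ZZLC' cursor=4
After op 3 (end): buf='ZZLC' cursor=4
After op 4 (select(3,4) replace("XJY")): buf='ZZLXJY' cursor=6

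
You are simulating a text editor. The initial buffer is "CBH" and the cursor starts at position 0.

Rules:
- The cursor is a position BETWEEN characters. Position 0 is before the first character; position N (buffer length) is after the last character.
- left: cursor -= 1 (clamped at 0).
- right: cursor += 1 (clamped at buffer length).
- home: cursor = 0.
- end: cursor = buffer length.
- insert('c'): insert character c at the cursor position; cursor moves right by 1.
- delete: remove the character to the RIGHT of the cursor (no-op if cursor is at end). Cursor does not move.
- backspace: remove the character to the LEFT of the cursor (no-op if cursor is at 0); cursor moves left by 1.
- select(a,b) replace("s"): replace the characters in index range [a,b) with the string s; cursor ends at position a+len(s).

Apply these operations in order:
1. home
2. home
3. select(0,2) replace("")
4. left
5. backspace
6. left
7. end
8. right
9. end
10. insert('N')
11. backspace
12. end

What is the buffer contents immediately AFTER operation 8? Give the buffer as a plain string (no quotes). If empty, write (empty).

After op 1 (home): buf='CBH' cursor=0
After op 2 (home): buf='CBH' cursor=0
After op 3 (select(0,2) replace("")): buf='H' cursor=0
After op 4 (left): buf='H' cursor=0
After op 5 (backspace): buf='H' cursor=0
After op 6 (left): buf='H' cursor=0
After op 7 (end): buf='H' cursor=1
After op 8 (right): buf='H' cursor=1

Answer: H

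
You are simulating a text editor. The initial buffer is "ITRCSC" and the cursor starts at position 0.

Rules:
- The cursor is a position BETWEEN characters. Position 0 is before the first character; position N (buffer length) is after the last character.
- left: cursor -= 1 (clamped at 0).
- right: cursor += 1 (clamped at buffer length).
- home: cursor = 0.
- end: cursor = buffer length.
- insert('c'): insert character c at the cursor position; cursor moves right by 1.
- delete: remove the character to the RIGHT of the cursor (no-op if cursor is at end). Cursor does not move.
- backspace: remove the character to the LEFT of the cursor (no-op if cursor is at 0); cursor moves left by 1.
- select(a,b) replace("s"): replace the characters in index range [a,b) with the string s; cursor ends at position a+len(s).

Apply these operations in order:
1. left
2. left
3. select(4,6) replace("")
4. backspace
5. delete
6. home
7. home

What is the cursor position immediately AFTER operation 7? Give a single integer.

After op 1 (left): buf='ITRCSC' cursor=0
After op 2 (left): buf='ITRCSC' cursor=0
After op 3 (select(4,6) replace("")): buf='ITRC' cursor=4
After op 4 (backspace): buf='ITR' cursor=3
After op 5 (delete): buf='ITR' cursor=3
After op 6 (home): buf='ITR' cursor=0
After op 7 (home): buf='ITR' cursor=0

Answer: 0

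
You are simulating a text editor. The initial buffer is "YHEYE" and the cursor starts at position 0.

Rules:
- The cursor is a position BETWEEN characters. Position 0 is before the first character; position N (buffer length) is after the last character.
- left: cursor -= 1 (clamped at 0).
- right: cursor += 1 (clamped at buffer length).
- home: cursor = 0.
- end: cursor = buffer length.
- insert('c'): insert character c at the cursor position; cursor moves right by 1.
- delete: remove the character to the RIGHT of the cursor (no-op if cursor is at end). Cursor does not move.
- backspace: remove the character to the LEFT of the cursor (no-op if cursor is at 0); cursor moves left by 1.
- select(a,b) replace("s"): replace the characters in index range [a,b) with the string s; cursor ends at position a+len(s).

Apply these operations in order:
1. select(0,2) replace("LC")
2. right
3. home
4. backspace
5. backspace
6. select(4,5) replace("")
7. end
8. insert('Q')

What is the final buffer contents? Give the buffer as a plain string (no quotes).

After op 1 (select(0,2) replace("LC")): buf='LCEYE' cursor=2
After op 2 (right): buf='LCEYE' cursor=3
After op 3 (home): buf='LCEYE' cursor=0
After op 4 (backspace): buf='LCEYE' cursor=0
After op 5 (backspace): buf='LCEYE' cursor=0
After op 6 (select(4,5) replace("")): buf='LCEY' cursor=4
After op 7 (end): buf='LCEY' cursor=4
After op 8 (insert('Q')): buf='LCEYQ' cursor=5

Answer: LCEYQ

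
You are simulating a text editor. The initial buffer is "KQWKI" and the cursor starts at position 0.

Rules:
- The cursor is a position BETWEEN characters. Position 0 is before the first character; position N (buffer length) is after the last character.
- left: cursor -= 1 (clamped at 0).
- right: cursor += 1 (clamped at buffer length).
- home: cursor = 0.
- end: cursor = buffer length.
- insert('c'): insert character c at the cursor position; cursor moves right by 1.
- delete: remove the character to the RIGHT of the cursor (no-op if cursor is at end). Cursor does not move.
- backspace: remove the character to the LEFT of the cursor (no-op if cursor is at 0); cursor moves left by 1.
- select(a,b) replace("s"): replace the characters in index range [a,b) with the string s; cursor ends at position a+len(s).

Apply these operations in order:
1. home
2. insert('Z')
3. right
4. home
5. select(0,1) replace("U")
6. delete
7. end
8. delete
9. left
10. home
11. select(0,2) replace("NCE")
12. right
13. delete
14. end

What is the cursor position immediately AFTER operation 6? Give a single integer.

Answer: 1

Derivation:
After op 1 (home): buf='KQWKI' cursor=0
After op 2 (insert('Z')): buf='ZKQWKI' cursor=1
After op 3 (right): buf='ZKQWKI' cursor=2
After op 4 (home): buf='ZKQWKI' cursor=0
After op 5 (select(0,1) replace("U")): buf='UKQWKI' cursor=1
After op 6 (delete): buf='UQWKI' cursor=1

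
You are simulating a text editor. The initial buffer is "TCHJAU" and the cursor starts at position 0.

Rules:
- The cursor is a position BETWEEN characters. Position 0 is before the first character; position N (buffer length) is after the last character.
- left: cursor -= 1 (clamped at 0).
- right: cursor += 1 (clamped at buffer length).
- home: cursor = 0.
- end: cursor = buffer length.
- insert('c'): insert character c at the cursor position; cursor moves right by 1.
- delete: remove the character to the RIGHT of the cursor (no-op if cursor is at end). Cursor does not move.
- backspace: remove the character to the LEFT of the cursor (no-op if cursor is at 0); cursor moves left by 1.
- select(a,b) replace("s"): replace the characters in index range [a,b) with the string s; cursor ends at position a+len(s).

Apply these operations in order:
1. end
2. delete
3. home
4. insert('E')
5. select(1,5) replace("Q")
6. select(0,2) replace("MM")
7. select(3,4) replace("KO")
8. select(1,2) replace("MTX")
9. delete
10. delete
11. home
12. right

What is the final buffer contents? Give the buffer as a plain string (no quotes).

Answer: MMTXO

Derivation:
After op 1 (end): buf='TCHJAU' cursor=6
After op 2 (delete): buf='TCHJAU' cursor=6
After op 3 (home): buf='TCHJAU' cursor=0
After op 4 (insert('E')): buf='ETCHJAU' cursor=1
After op 5 (select(1,5) replace("Q")): buf='EQAU' cursor=2
After op 6 (select(0,2) replace("MM")): buf='MMAU' cursor=2
After op 7 (select(3,4) replace("KO")): buf='MMAKO' cursor=5
After op 8 (select(1,2) replace("MTX")): buf='MMTXAKO' cursor=4
After op 9 (delete): buf='MMTXKO' cursor=4
After op 10 (delete): buf='MMTXO' cursor=4
After op 11 (home): buf='MMTXO' cursor=0
After op 12 (right): buf='MMTXO' cursor=1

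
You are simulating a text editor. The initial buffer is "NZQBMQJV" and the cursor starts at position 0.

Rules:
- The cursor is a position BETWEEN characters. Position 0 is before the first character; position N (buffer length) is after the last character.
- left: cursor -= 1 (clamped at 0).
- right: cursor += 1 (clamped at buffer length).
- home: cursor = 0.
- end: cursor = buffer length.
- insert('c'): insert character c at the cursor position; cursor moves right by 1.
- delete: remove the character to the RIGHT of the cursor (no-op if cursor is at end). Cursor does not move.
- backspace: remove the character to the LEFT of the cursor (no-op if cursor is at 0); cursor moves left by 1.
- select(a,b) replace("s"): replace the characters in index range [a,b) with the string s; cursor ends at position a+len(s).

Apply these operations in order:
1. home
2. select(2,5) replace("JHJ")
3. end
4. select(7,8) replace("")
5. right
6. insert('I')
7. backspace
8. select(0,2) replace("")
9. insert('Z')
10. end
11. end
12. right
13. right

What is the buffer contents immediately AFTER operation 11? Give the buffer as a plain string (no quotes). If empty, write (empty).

After op 1 (home): buf='NZQBMQJV' cursor=0
After op 2 (select(2,5) replace("JHJ")): buf='NZJHJQJV' cursor=5
After op 3 (end): buf='NZJHJQJV' cursor=8
After op 4 (select(7,8) replace("")): buf='NZJHJQJ' cursor=7
After op 5 (right): buf='NZJHJQJ' cursor=7
After op 6 (insert('I')): buf='NZJHJQJI' cursor=8
After op 7 (backspace): buf='NZJHJQJ' cursor=7
After op 8 (select(0,2) replace("")): buf='JHJQJ' cursor=0
After op 9 (insert('Z')): buf='ZJHJQJ' cursor=1
After op 10 (end): buf='ZJHJQJ' cursor=6
After op 11 (end): buf='ZJHJQJ' cursor=6

Answer: ZJHJQJ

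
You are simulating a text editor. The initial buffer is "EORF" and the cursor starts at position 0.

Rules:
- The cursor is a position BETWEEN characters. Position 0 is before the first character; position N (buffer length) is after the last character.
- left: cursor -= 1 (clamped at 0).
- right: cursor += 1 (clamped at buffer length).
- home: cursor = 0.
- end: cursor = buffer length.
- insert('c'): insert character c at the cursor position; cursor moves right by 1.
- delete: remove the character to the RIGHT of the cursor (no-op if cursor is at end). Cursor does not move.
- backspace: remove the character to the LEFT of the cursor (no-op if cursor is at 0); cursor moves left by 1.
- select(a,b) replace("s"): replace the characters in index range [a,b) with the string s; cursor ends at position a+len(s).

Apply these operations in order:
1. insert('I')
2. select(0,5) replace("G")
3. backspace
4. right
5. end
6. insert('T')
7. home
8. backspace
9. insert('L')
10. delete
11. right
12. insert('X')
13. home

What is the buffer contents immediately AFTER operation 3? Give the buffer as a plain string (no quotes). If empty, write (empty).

Answer: (empty)

Derivation:
After op 1 (insert('I')): buf='IEORF' cursor=1
After op 2 (select(0,5) replace("G")): buf='G' cursor=1
After op 3 (backspace): buf='(empty)' cursor=0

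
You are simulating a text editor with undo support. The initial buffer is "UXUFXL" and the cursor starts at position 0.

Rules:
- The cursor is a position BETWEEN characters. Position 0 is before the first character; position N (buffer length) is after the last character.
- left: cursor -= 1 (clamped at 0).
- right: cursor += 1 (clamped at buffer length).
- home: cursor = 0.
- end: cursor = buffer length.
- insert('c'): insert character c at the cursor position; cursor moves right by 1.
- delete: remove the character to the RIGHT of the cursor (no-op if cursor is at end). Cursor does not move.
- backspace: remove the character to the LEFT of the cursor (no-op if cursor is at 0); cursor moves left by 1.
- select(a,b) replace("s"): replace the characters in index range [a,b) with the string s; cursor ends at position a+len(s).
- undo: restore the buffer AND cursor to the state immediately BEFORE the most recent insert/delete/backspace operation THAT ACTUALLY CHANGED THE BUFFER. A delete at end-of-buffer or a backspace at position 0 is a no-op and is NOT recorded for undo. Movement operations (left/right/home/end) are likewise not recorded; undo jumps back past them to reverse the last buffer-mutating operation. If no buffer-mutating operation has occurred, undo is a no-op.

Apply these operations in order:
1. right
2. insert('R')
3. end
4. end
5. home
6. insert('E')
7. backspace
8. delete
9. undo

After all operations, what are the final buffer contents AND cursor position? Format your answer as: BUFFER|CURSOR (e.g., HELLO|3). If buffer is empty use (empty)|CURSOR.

After op 1 (right): buf='UXUFXL' cursor=1
After op 2 (insert('R')): buf='URXUFXL' cursor=2
After op 3 (end): buf='URXUFXL' cursor=7
After op 4 (end): buf='URXUFXL' cursor=7
After op 5 (home): buf='URXUFXL' cursor=0
After op 6 (insert('E')): buf='EURXUFXL' cursor=1
After op 7 (backspace): buf='URXUFXL' cursor=0
After op 8 (delete): buf='RXUFXL' cursor=0
After op 9 (undo): buf='URXUFXL' cursor=0

Answer: URXUFXL|0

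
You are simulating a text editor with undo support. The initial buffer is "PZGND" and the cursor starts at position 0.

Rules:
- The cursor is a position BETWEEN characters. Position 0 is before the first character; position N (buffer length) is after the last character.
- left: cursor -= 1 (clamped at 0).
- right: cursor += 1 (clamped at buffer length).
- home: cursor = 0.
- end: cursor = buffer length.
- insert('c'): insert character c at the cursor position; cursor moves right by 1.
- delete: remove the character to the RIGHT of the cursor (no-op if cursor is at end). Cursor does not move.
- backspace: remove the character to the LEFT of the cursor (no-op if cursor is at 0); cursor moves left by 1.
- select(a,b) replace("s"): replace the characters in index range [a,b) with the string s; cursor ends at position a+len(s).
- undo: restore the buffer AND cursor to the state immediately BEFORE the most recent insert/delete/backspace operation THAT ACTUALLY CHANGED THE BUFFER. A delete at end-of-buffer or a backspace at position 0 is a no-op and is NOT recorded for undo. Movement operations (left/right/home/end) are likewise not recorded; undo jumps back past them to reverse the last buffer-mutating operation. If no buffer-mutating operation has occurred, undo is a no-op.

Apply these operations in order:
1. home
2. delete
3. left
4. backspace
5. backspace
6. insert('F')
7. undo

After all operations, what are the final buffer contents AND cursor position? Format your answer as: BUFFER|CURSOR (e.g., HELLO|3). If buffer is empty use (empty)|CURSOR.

After op 1 (home): buf='PZGND' cursor=0
After op 2 (delete): buf='ZGND' cursor=0
After op 3 (left): buf='ZGND' cursor=0
After op 4 (backspace): buf='ZGND' cursor=0
After op 5 (backspace): buf='ZGND' cursor=0
After op 6 (insert('F')): buf='FZGND' cursor=1
After op 7 (undo): buf='ZGND' cursor=0

Answer: ZGND|0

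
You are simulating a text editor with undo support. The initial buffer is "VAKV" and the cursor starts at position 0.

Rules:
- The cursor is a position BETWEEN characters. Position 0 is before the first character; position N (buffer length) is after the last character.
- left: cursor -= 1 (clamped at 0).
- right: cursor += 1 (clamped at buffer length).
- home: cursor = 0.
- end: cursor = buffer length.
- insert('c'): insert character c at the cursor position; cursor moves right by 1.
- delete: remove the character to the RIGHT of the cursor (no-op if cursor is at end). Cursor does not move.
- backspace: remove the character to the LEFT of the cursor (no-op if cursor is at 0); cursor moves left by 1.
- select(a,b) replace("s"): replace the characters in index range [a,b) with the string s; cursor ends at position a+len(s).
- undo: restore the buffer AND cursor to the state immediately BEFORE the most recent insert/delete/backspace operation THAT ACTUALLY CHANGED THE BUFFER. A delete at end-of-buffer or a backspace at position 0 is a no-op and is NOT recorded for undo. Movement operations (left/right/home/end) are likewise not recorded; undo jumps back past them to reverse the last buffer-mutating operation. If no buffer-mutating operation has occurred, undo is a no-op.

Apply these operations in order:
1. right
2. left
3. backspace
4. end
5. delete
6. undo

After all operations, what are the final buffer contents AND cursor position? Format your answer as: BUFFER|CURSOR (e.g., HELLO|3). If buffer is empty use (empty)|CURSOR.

After op 1 (right): buf='VAKV' cursor=1
After op 2 (left): buf='VAKV' cursor=0
After op 3 (backspace): buf='VAKV' cursor=0
After op 4 (end): buf='VAKV' cursor=4
After op 5 (delete): buf='VAKV' cursor=4
After op 6 (undo): buf='VAKV' cursor=4

Answer: VAKV|4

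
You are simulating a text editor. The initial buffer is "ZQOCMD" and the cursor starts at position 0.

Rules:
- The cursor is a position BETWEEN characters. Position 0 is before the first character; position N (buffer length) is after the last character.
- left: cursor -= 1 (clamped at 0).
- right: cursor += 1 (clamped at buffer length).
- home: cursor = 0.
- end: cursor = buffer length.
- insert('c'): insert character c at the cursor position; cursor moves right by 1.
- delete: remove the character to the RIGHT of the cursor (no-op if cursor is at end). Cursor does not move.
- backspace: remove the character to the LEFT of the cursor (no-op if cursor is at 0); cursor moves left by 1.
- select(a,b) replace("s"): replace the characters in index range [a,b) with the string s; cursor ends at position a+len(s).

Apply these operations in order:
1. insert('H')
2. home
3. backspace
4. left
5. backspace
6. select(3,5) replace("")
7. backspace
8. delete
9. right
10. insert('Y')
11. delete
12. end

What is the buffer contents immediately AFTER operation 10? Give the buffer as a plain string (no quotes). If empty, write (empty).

Answer: HZDY

Derivation:
After op 1 (insert('H')): buf='HZQOCMD' cursor=1
After op 2 (home): buf='HZQOCMD' cursor=0
After op 3 (backspace): buf='HZQOCMD' cursor=0
After op 4 (left): buf='HZQOCMD' cursor=0
After op 5 (backspace): buf='HZQOCMD' cursor=0
After op 6 (select(3,5) replace("")): buf='HZQMD' cursor=3
After op 7 (backspace): buf='HZMD' cursor=2
After op 8 (delete): buf='HZD' cursor=2
After op 9 (right): buf='HZD' cursor=3
After op 10 (insert('Y')): buf='HZDY' cursor=4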